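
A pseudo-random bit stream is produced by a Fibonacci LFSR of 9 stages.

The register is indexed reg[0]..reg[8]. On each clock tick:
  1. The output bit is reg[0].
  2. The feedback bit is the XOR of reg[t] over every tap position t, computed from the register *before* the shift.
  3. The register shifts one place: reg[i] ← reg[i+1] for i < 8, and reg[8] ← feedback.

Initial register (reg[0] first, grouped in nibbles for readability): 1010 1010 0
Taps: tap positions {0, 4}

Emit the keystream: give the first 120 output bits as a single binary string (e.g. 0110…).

101010100000010100101011110010111011100000011100111010010011110101110101000100100001100111000010111101101100110100001110

step | reg (before) | out | fb
   0 | 101010100 | 1 | 0
   1 | 010101000 | 0 | 0
   2 | 101010000 | 1 | 0
   3 | 010100000 | 0 | 0
   4 | 101000000 | 1 | 1
   5 | 010000001 | 0 | 0
   6 | 100000010 | 1 | 1
   7 | 000000101 | 0 | 0
   8 | 000001010 | 0 | 0
   9 | 000010100 | 0 | 1
  10 | 000101001 | 0 | 0
  11 | 001010010 | 0 | 1
  12 | 010100101 | 0 | 0
  13 | 101001010 | 1 | 1
  14 | 010010101 | 0 | 1
  15 | 100101011 | 1 | 1
  16 | 001010111 | 0 | 1
  17 | 010101111 | 0 | 0
  18 | 101011110 | 1 | 0
  19 | 010111100 | 0 | 1
  20 | 101111001 | 1 | 0
  21 | 011110010 | 0 | 1
  22 | 111100101 | 1 | 1
  23 | 111001011 | 1 | 1
  24 | 110010111 | 1 | 0
  25 | 100101110 | 1 | 1
  26 | 001011101 | 0 | 1
  27 | 010111011 | 0 | 1
  28 | 101110111 | 1 | 0
  29 | 011101110 | 0 | 0
  30 | 111011100 | 1 | 0
  31 | 110111000 | 1 | 0
  32 | 101110000 | 1 | 0
  33 | 011100000 | 0 | 0
  34 | 111000000 | 1 | 1
  35 | 110000001 | 1 | 1
  36 | 100000011 | 1 | 1
  37 | 000000111 | 0 | 0
  38 | 000001110 | 0 | 0
  39 | 000011100 | 0 | 1
  40 | 000111001 | 0 | 1
  41 | 001110011 | 0 | 1
  42 | 011100111 | 0 | 0
  43 | 111001110 | 1 | 1
  44 | 110011101 | 1 | 0
  45 | 100111010 | 1 | 0
  46 | 001110100 | 0 | 1
  47 | 011101001 | 0 | 0
  48 | 111010010 | 1 | 0
  49 | 110100100 | 1 | 1
  50 | 101001001 | 1 | 1
  51 | 010010011 | 0 | 1
  52 | 100100111 | 1 | 1
  53 | 001001111 | 0 | 0
  54 | 010011110 | 0 | 1
  55 | 100111101 | 1 | 0
  56 | 001111010 | 0 | 1
  57 | 011110101 | 0 | 1
  58 | 111101011 | 1 | 1
  59 | 111010111 | 1 | 0
  60 | 110101110 | 1 | 1
  61 | 101011101 | 1 | 0
  62 | 010111010 | 0 | 1
  63 | 101110101 | 1 | 0
  64 | 011101010 | 0 | 0
  65 | 111010100 | 1 | 0
  66 | 110101000 | 1 | 1
  67 | 101010001 | 1 | 0
  68 | 010100010 | 0 | 0
  69 | 101000100 | 1 | 1
  70 | 010001001 | 0 | 0
  71 | 100010010 | 1 | 0
  72 | 000100100 | 0 | 0
  73 | 001001000 | 0 | 0
  74 | 010010000 | 0 | 1
  75 | 100100001 | 1 | 1
  76 | 001000011 | 0 | 0
  77 | 010000110 | 0 | 0
  78 | 100001100 | 1 | 1
  79 | 000011001 | 0 | 1
  80 | 000110011 | 0 | 1
  81 | 001100111 | 0 | 0
  82 | 011001110 | 0 | 0
  83 | 110011100 | 1 | 0
  84 | 100111000 | 1 | 0
  85 | 001110000 | 0 | 1
  86 | 011100001 | 0 | 0
  87 | 111000010 | 1 | 1
  88 | 110000101 | 1 | 1
  89 | 100001011 | 1 | 1
  90 | 000010111 | 0 | 1
  91 | 000101111 | 0 | 0
  92 | 001011110 | 0 | 1
  93 | 010111101 | 0 | 1
  94 | 101111011 | 1 | 0
  95 | 011110110 | 0 | 1
  96 | 111101101 | 1 | 1
  97 | 111011011 | 1 | 0
  98 | 110110110 | 1 | 0
  99 | 101101100 | 1 | 1
 100 | 011011001 | 0 | 1
 101 | 110110011 | 1 | 0
 102 | 101100110 | 1 | 1
 103 | 011001101 | 0 | 0
 104 | 110011010 | 1 | 0
 105 | 100110100 | 1 | 0
 106 | 001101000 | 0 | 0
 107 | 011010000 | 0 | 1
 108 | 110100001 | 1 | 1
 109 | 101000011 | 1 | 1
 110 | 010000111 | 0 | 0
 111 | 100001110 | 1 | 1
 112 | 000011101 | 0 | 1
 113 | 000111011 | 0 | 1
 114 | 001110111 | 0 | 1
 115 | 011101111 | 0 | 0
 116 | 111011110 | 1 | 0
 117 | 110111100 | 1 | 0
 118 | 101111000 | 1 | 0
 119 | 011110000 | 0 | 1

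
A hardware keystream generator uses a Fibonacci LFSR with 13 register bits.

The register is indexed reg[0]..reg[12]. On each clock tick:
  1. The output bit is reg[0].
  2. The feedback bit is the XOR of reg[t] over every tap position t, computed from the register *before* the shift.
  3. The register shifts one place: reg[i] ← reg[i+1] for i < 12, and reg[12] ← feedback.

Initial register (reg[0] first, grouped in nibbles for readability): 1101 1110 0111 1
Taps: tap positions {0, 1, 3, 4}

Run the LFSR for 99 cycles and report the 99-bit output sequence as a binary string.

110111100111101110110111010100001011001111111011101000110101111001010111101010011111100101010010101

tick  register→output (feedback)
  0  1101111001111→1 (0)
  1  1011110011110→1 (1)
  2  0111100111101→0 (1)
  3  1111001111011→1 (1)
  4  1110011110111→1 (0)
  5  1100111101110→1 (1)
  6  1001111011101→1 (1)
  7  0011110111011→0 (0)
  8  0111101110110→0 (1)
  9  1111011101101→1 (1)
 10  1110111011011→1 (1)
 11  1101110110111→1 (0)
 12  1011101101110→1 (1)
 13  0111011011101→0 (0)
 14  1110110111010→1 (1)
 15  1101101110101→1 (0)
 16  1011011101010→1 (0)
 17  0110111010100→0 (0)
 18  1101110101000→1 (0)
 19  1011101010000→1 (1)
 20  0111010100001→0 (0)
 21  1110101000010→1 (1)
 22  1101010000101→1 (1)
 23  1010100001011→1 (0)
 24  0101000010110→0 (0)
 25  1010000101100→1 (1)
 26  0100001011001→0 (1)
 27  1000010110011→1 (1)
 28  0000101100111→0 (1)
 29  0001011001111→0 (1)
 30  0010110011111→0 (1)
 31  0101100111111→0 (1)
 32  1011001111111→1 (0)
 33  0110011111110→0 (1)
 34  1100111111101→1 (1)
 35  1001111111011→1 (1)
 36  0011111110111→0 (0)
 37  0111111101110→0 (1)
 38  1111111011101→1 (0)
 39  1111110111010→1 (0)
 40  1111101110100→1 (0)
 41  1111011101000→1 (1)
 42  1110111010001→1 (1)
 43  1101110100011→1 (0)
 44  1011101000110→1 (1)
 45  0111010001101→0 (0)
 46  1110100011010→1 (1)
 47  1101000110101→1 (1)
 48  1010001101011→1 (1)
 49  0100011010111→0 (1)
 50  1000110101111→1 (0)
 51  0001101011110→0 (0)
 52  0011010111100→0 (1)
 53  0110101111001→0 (0)
 54  1101011110010→1 (1)
 55  1010111100101→1 (0)
 56  0101111001010→0 (1)
 57  1011110010101→1 (1)
 58  0111100101011→0 (1)
 59  1111001010111→1 (1)
 60  1110010101111→1 (0)
 61  1100101011110→1 (1)
 62  1001010111101→1 (0)
 63  0010101111010→0 (1)
 64  0101011110101→0 (0)
 65  1010111101010→1 (0)
 66  0101111010100→0 (1)
 67  1011110101001→1 (1)
 68  0111101010011→0 (1)
 69  1111010100111→1 (1)
 70  1110101001111→1 (1)
 71  1101010011111→1 (1)
 72  1010100111111→1 (0)
 73  0101001111110→0 (0)
 74  1010011111100→1 (1)
 75  0100111111001→0 (0)
 76  1001111110010→1 (1)
 77  0011111100101→0 (0)
 78  0111111001010→0 (1)
 79  1111110010101→1 (0)
 80  1111100101010→1 (0)
 81  1111001010100→1 (1)
 82  1110010101001→1 (0)
 83  1100101010010→1 (1)
 84  1001010100101→1 (0)
 85  0010101001010→0 (1)
 86  0101010010101→0 (0)
 87  1010100101010→1 (0)
 88  0101001010100→0 (0)
 89  1010010101000→1 (1)
 90  0100101010001→0 (0)
 91  1001010100010→1 (0)
 92  0010101000100→0 (1)
 93  0101010001001→0 (0)
 94  1010100010010→1 (0)
 95  0101000100100→0 (0)
 96  1010001001000→1 (1)
 97  0100010010001→0 (1)
 98  1000100100011→1 (0)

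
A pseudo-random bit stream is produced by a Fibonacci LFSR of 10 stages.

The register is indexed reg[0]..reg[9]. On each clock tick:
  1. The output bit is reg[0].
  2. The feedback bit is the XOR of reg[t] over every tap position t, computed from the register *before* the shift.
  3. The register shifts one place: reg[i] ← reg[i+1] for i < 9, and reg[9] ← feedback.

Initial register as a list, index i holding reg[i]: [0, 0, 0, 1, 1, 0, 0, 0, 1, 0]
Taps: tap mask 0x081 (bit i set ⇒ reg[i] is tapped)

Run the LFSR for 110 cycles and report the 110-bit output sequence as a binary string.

00011000100101001011001101000100010110100101110100110001011000000101001001011111011110001100011011101100001111

k : reg_k → out_k, fb_k
0: 0001100010 → 0, fb=0
1: 0011000100 → 0, fb=1
2: 0110001001 → 0, fb=0
3: 1100010010 → 1, fb=1
4: 1000100101 → 1, fb=0
5: 0001001010 → 0, fb=0
6: 0010010100 → 0, fb=1
7: 0100101001 → 0, fb=0
8: 1001010010 → 1, fb=1
9: 0010100101 → 0, fb=1
10: 0101001011 → 0, fb=0
11: 1010010110 → 1, fb=0
12: 0100101100 → 0, fb=1
13: 1001011001 → 1, fb=1
14: 0010110011 → 0, fb=0
15: 0101100110 → 0, fb=1
16: 1011001101 → 1, fb=0
17: 0110011010 → 0, fb=0
18: 1100110100 → 1, fb=0
19: 1001101000 → 1, fb=1
20: 0011010001 → 0, fb=0
21: 0110100010 → 0, fb=0
22: 1101000100 → 1, fb=0
23: 1010001000 → 1, fb=1
24: 0100010001 → 0, fb=0
25: 1000100010 → 1, fb=1
26: 0001000101 → 0, fb=1
27: 0010001011 → 0, fb=0
28: 0100010110 → 0, fb=1
29: 1000101101 → 1, fb=0
30: 0001011010 → 0, fb=0
31: 0010110100 → 0, fb=1
32: 0101101001 → 0, fb=0
33: 1011010010 → 1, fb=1
34: 0110100101 → 0, fb=1
35: 1101001011 → 1, fb=1
36: 1010010111 → 1, fb=0
37: 0100101110 → 0, fb=1
38: 1001011101 → 1, fb=0
39: 0010111010 → 0, fb=0
40: 0101110100 → 0, fb=1
41: 1011101001 → 1, fb=1
42: 0111010011 → 0, fb=0
43: 1110100110 → 1, fb=0
44: 1101001100 → 1, fb=0
45: 1010011000 → 1, fb=1
46: 0100110001 → 0, fb=0
47: 1001100010 → 1, fb=1
48: 0011000101 → 0, fb=1
49: 0110001011 → 0, fb=0
50: 1100010110 → 1, fb=0
51: 1000101100 → 1, fb=0
52: 0001011000 → 0, fb=0
53: 0010110000 → 0, fb=0
54: 0101100000 → 0, fb=0
55: 1011000000 → 1, fb=1
56: 0110000001 → 0, fb=0
57: 1100000010 → 1, fb=1
58: 1000000101 → 1, fb=0
59: 0000001010 → 0, fb=0
60: 0000010100 → 0, fb=1
61: 0000101001 → 0, fb=0
62: 0001010010 → 0, fb=0
63: 0010100100 → 0, fb=1
64: 0101001001 → 0, fb=0
65: 1010010010 → 1, fb=1
66: 0100100101 → 0, fb=1
67: 1001001011 → 1, fb=1
68: 0010010111 → 0, fb=1
69: 0100101111 → 0, fb=1
70: 1001011111 → 1, fb=0
71: 0010111110 → 0, fb=1
72: 0101111101 → 0, fb=1
73: 1011111011 → 1, fb=1
74: 0111110111 → 0, fb=1
75: 1111101111 → 1, fb=0
76: 1111011110 → 1, fb=0
77: 1110111100 → 1, fb=0
78: 1101111000 → 1, fb=1
79: 1011110001 → 1, fb=1
80: 0111100011 → 0, fb=0
81: 1111000110 → 1, fb=0
82: 1110001100 → 1, fb=0
83: 1100011000 → 1, fb=1
84: 1000110001 → 1, fb=1
85: 0001100011 → 0, fb=0
86: 0011000110 → 0, fb=1
87: 0110001101 → 0, fb=1
88: 1100011011 → 1, fb=1
89: 1000110111 → 1, fb=0
90: 0001101110 → 0, fb=1
91: 0011011101 → 0, fb=1
92: 0110111011 → 0, fb=0
93: 1101110110 → 1, fb=0
94: 1011101100 → 1, fb=0
95: 0111011000 → 0, fb=0
96: 1110110000 → 1, fb=1
97: 1101100001 → 1, fb=1
98: 1011000011 → 1, fb=1
99: 0110000111 → 0, fb=1
100: 1100001111 → 1, fb=0
101: 1000011110 → 1, fb=0
102: 0000111100 → 0, fb=1
103: 0001111001 → 0, fb=0
104: 0011110010 → 0, fb=0
105: 0111100100 → 0, fb=1
106: 1111001001 → 1, fb=1
107: 1110010011 → 1, fb=1
108: 1100100111 → 1, fb=0
109: 1001001110 → 1, fb=0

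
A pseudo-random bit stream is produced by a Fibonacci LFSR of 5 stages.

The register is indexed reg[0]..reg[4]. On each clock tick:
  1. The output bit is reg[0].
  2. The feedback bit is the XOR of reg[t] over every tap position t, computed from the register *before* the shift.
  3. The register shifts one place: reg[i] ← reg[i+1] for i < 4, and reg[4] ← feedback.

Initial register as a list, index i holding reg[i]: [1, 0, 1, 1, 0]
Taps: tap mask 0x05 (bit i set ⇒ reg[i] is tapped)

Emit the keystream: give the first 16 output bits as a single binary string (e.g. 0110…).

k : reg_k → out_k, fb_k
0: 10110 → 1, fb=0
1: 01100 → 0, fb=1
2: 11001 → 1, fb=1
3: 10011 → 1, fb=1
4: 00111 → 0, fb=1
5: 01111 → 0, fb=1
6: 11111 → 1, fb=0
7: 11110 → 1, fb=0
8: 11100 → 1, fb=0
9: 11000 → 1, fb=1
10: 10001 → 1, fb=1
11: 00011 → 0, fb=0
12: 00110 → 0, fb=1
13: 01101 → 0, fb=1
14: 11011 → 1, fb=1
15: 10111 → 1, fb=0

1011001111100011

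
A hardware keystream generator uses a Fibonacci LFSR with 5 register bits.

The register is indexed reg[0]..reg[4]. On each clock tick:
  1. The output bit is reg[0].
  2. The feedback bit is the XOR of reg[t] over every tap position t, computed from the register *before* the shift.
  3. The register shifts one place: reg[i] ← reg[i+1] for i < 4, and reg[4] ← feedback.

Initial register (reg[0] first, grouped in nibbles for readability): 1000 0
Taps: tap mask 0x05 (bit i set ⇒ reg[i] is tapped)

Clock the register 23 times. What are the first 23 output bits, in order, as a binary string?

tick  register→output (feedback)
  0  10000→1 (1)
  1  00001→0 (0)
  2  00010→0 (0)
  3  00100→0 (1)
  4  01001→0 (0)
  5  10010→1 (1)
  6  00101→0 (1)
  7  01011→0 (0)
  8  10110→1 (0)
  9  01100→0 (1)
 10  11001→1 (1)
 11  10011→1 (1)
 12  00111→0 (1)
 13  01111→0 (1)
 14  11111→1 (0)
 15  11110→1 (0)
 16  11100→1 (0)
 17  11000→1 (1)
 18  10001→1 (1)
 19  00011→0 (0)
 20  00110→0 (1)
 21  01101→0 (1)
 22  11011→1 (1)

10000100101100111110001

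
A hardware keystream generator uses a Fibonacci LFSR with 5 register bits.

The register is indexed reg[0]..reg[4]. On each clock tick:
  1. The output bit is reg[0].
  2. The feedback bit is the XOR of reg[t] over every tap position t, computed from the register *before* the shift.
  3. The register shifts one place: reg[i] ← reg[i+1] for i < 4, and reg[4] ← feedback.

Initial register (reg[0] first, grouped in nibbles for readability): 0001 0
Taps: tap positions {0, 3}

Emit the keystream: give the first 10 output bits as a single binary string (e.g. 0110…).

tick  register→output (feedback)
  0  00010→0 (1)
  1  00101→0 (0)
  2  01010→0 (1)
  3  10101→1 (1)
  4  01011→0 (1)
  5  10111→1 (0)
  6  01110→0 (1)
  7  11101→1 (1)
  8  11011→1 (0)
  9  10110→1 (0)

0001010111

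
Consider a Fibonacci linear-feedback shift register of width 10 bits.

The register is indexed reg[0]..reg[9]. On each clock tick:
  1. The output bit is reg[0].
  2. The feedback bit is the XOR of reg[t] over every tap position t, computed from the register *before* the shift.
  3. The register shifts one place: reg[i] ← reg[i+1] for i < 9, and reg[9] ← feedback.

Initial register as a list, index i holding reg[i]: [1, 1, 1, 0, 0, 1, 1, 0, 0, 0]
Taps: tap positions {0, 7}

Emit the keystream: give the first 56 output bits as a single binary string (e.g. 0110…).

tick  register→output (feedback)
  0  1110011000→1 (1)
  1  1100110001→1 (1)
  2  1001100011→1 (1)
  3  0011000111→0 (1)
  4  0110001111→0 (1)
  5  1100011111→1 (0)
  6  1000111110→1 (0)
  7  0001111100→0 (1)
  8  0011111001→0 (0)
  9  0111110010→0 (0)
 10  1111100100→1 (0)
 11  1111001000→1 (1)
 12  1110010001→1 (1)
 13  1100100011→1 (1)
 14  1001000111→1 (0)
 15  0010001110→0 (1)
 16  0100011101→0 (1)
 17  1000111011→1 (1)
 18  0001110111→0 (1)
 19  0011101111→0 (1)
 20  0111011111→0 (1)
 21  1110111111→1 (0)
 22  1101111110→1 (0)
 23  1011111100→1 (0)
 24  0111111000→0 (0)
 25  1111110000→1 (1)
 26  1111100001→1 (1)
 27  1111000011→1 (1)
 28  1110000111→1 (0)
 29  1100001110→1 (0)
 30  1000011100→1 (0)
 31  0000111000→0 (0)
 32  0001110000→0 (0)
 33  0011100000→0 (0)
 34  0111000000→0 (0)
 35  1110000000→1 (1)
 36  1100000001→1 (1)
 37  1000000011→1 (1)
 38  0000000111→0 (1)
 39  0000001111→0 (1)
 40  0000011111→0 (1)
 41  0000111111→0 (1)
 42  0001111111→0 (1)
 43  0011111111→0 (1)
 44  0111111111→0 (1)
 45  1111111111→1 (0)
 46  1111111110→1 (0)
 47  1111111100→1 (0)
 48  1111111000→1 (1)
 49  1111110001→1 (1)
 50  1111100011→1 (1)
 51  1111000111→1 (0)
 52  1110001110→1 (0)
 53  1100011100→1 (0)
 54  1000111000→1 (1)
 55  0001110001→0 (0)

11100110001111100100011101111110000111000000011111111110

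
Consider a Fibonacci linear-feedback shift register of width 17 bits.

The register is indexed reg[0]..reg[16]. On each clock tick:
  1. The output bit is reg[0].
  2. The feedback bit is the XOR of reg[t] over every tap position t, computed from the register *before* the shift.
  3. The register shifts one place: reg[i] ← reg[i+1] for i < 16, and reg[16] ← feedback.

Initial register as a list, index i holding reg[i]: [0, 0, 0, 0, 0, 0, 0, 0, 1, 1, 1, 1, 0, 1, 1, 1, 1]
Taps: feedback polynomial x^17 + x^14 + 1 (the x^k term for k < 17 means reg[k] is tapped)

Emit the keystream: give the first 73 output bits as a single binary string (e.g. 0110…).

k : reg_k → out_k, fb_k
0: 00000000111101111 → 0, fb=1
1: 00000001111011111 → 0, fb=1
2: 00000011110111111 → 0, fb=1
3: 00000111101111111 → 0, fb=1
4: 00001111011111111 → 0, fb=1
5: 00011110111111111 → 0, fb=1
6: 00111101111111111 → 0, fb=1
7: 01111011111111111 → 0, fb=1
8: 11110111111111111 → 1, fb=0
9: 11101111111111110 → 1, fb=0
10: 11011111111111100 → 1, fb=0
11: 10111111111111000 → 1, fb=1
12: 01111111111110001 → 0, fb=0
13: 11111111111100010 → 1, fb=1
14: 11111111111000101 → 1, fb=0
15: 11111111110001010 → 1, fb=1
16: 11111111100010101 → 1, fb=0
17: 11111111000101010 → 1, fb=1
18: 11111110001010101 → 1, fb=0
19: 11111100010101010 → 1, fb=1
20: 11111000101010101 → 1, fb=0
21: 11110001010101010 → 1, fb=1
22: 11100010101010101 → 1, fb=0
23: 11000101010101010 → 1, fb=1
24: 10001010101010101 → 1, fb=0
25: 00010101010101010 → 0, fb=0
26: 00101010101010100 → 0, fb=1
27: 01010101010101001 → 0, fb=0
28: 10101010101010010 → 1, fb=1
29: 01010101010100101 → 0, fb=1
30: 10101010101001011 → 1, fb=1
31: 01010101010010111 → 0, fb=1
32: 10101010100101111 → 1, fb=0
33: 01010101001011110 → 0, fb=1
34: 10101010010111101 → 1, fb=0
35: 01010100101111010 → 0, fb=0
36: 10101001011110100 → 1, fb=0
37: 01010010111101000 → 0, fb=0
38: 10100101111010000 → 1, fb=1
39: 01001011110100001 → 0, fb=0
40: 10010111101000010 → 1, fb=1
41: 00101111010000101 → 0, fb=1
42: 01011110100001011 → 0, fb=0
43: 10111101000010110 → 1, fb=0
44: 01111010000101100 → 0, fb=1
45: 11110100001011001 → 1, fb=1
46: 11101000010110011 → 1, fb=1
47: 11010000101100111 → 1, fb=0
48: 10100001011001110 → 1, fb=0
49: 01000010110011100 → 0, fb=1
50: 10000101100111001 → 1, fb=1
51: 00001011001110011 → 0, fb=0
52: 00010110011100110 → 0, fb=1
53: 00101100111001101 → 0, fb=1
54: 01011001110011011 → 0, fb=0
55: 10110011100110110 → 1, fb=0
56: 01100111001101100 → 0, fb=1
57: 11001110011011001 → 1, fb=1
58: 10011100110110011 → 1, fb=1
59: 00111001101100111 → 0, fb=1
60: 01110011011001111 → 0, fb=1
61: 11100110110011111 → 1, fb=0
62: 11001101100111110 → 1, fb=0
63: 10011011001111100 → 1, fb=0
64: 00110110011111000 → 0, fb=0
65: 01101100111110000 → 0, fb=0
66: 11011001111100000 → 1, fb=1
67: 10110011111000001 → 1, fb=1
68: 01100111110000011 → 0, fb=0
69: 11001111100000110 → 1, fb=0
70: 10011111000001100 → 1, fb=0
71: 00111110000011000 → 0, fb=0
72: 01111100000110000 → 0, fb=0

0000000011110111111111111000101010101010100101111010000101100111001101100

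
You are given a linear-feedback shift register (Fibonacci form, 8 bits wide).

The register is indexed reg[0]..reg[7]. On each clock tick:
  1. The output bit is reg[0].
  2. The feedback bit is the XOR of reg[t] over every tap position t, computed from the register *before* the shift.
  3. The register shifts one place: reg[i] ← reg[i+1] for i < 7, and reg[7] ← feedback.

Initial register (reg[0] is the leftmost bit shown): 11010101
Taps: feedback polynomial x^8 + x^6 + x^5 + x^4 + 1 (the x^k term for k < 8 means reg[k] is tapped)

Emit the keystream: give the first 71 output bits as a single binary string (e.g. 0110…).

11010101011100000110001010110011001011111101111001101110111001010100101

step | reg (before) | out | fb
   0 | 11010101 | 1 | 0
   1 | 10101010 | 1 | 1
   2 | 01010101 | 0 | 1
   3 | 10101011 | 1 | 1
   4 | 01010111 | 0 | 0
   5 | 10101110 | 1 | 0
   6 | 01011100 | 0 | 0
   7 | 10111000 | 1 | 0
   8 | 01110000 | 0 | 0
   9 | 11100000 | 1 | 1
  10 | 11000001 | 1 | 1
  11 | 10000011 | 1 | 0
  12 | 00000110 | 0 | 0
  13 | 00001100 | 0 | 0
  14 | 00011000 | 0 | 1
  15 | 00110001 | 0 | 0
  16 | 01100010 | 0 | 1
  17 | 11000101 | 1 | 0
  18 | 10001010 | 1 | 1
  19 | 00010101 | 0 | 1
  20 | 00101011 | 0 | 0
  21 | 01010110 | 0 | 0
  22 | 10101100 | 1 | 1
  23 | 01011001 | 0 | 1
  24 | 10110011 | 1 | 0
  25 | 01100110 | 0 | 0
  26 | 11001100 | 1 | 1
  27 | 10011001 | 1 | 0
  28 | 00110010 | 0 | 1
  29 | 01100101 | 0 | 1
  30 | 11001011 | 1 | 1
  31 | 10010111 | 1 | 1
  32 | 00101111 | 0 | 1
  33 | 01011111 | 0 | 1
  34 | 10111111 | 1 | 0
  35 | 01111110 | 0 | 1
  36 | 11111101 | 1 | 1
  37 | 11111011 | 1 | 1
  38 | 11110111 | 1 | 1
  39 | 11101111 | 1 | 0
  40 | 11011110 | 1 | 0
  41 | 10111100 | 1 | 1
  42 | 01111001 | 0 | 1
  43 | 11110011 | 1 | 0
  44 | 11100110 | 1 | 1
  45 | 11001101 | 1 | 1
  46 | 10011011 | 1 | 1
  47 | 00110111 | 0 | 0
  48 | 01101110 | 0 | 1
  49 | 11011101 | 1 | 1
  50 | 10111011 | 1 | 1
  51 | 01110111 | 0 | 0
  52 | 11101110 | 1 | 0
  53 | 11011100 | 1 | 1
  54 | 10111001 | 1 | 0
  55 | 01110010 | 0 | 1
  56 | 11100101 | 1 | 0
  57 | 11001010 | 1 | 1
  58 | 10010101 | 1 | 0
  59 | 00101010 | 0 | 0
  60 | 01010100 | 0 | 1
  61 | 10101001 | 1 | 0
  62 | 01010010 | 0 | 1
  63 | 10100101 | 1 | 0
  64 | 01001010 | 0 | 0
  65 | 10010100 | 1 | 0
  66 | 00101000 | 0 | 1
  67 | 01010001 | 0 | 0
  68 | 10100010 | 1 | 0
  69 | 01000100 | 0 | 1
  70 | 10001001 | 1 | 0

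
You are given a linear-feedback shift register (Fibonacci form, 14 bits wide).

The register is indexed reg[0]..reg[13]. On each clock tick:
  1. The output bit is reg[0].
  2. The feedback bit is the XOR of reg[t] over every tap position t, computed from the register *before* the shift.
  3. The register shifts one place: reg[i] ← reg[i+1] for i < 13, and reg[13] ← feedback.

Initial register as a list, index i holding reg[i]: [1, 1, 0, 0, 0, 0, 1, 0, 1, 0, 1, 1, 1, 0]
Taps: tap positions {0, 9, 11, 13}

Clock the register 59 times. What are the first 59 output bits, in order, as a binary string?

tick  register→output (feedback)
  0  11000010101110→1 (0)
  1  10000101011100→1 (1)
  2  00001010111001→0 (0)
  3  00010101110010→0 (1)
  4  00101011100101→0 (0)
  5  01010111001010→0 (0)
  6  10101110010100→1 (1)
  7  01011100101001→0 (1)
  8  10111001010011→1 (1)
  9  01110010100111→0 (0)
 10  11100101001110→1 (0)
 11  11001010011100→1 (1)
 12  10010100111001→1 (1)
 13  00101001110011→0 (0)
 14  01010011100110→0 (1)
 15  10100111001101→1 (1)
 16  01001110011011→0 (0)
 17  10011100110110→1 (1)
 18  00111001101101→0 (0)
 19  01110011011010→0 (1)
 20  11100110110101→1 (0)
 21  11001101101010→1 (1)
 22  10011011010101→1 (0)
 23  00110110101010→0 (0)
 24  01101101010100→0 (0)
 25  11011010101000→1 (1)
 26  10110101010001→1 (1)
 27  01101010100011→0 (1)
 28  11010101000111→1 (1)
 29  10101010001111→1 (1)
 30  01010100011111→0 (1)
 31  10101000111111→1 (0)
 32  01010001111110→0 (0)
 33  10100011111100→1 (1)
 34  01000111111001→0 (0)
 35  10001111110010→1 (0)
 36  00011111100100→0 (1)
 37  00111111001001→0 (1)
 38  01111110010011→0 (0)
 39  11111100100110→1 (0)
 40  11111001001100→1 (0)
 41  11110010011000→1 (0)
 42  11100100110000→1 (0)
 43  11001001100000→1 (1)
 44  10010011000001→1 (0)
 45  00100110000010→0 (0)
 46  01001100000100→0 (1)
 47  10011000001001→1 (0)
 48  00110000010010→0 (1)
 49  01100000100101→0 (0)
 50  11000001001010→1 (1)
 51  10000010010101→1 (0)
 52  00000100101010→0 (0)
 53  00001001010100→0 (0)
 54  00010010101000→0 (0)
 55  00100101010000→0 (1)
 56  01001010100001→0 (1)
 57  10010101000011→1 (0)
 58  00101010000110→0 (1)

11000010101110010100111001101101010100011111100100110000010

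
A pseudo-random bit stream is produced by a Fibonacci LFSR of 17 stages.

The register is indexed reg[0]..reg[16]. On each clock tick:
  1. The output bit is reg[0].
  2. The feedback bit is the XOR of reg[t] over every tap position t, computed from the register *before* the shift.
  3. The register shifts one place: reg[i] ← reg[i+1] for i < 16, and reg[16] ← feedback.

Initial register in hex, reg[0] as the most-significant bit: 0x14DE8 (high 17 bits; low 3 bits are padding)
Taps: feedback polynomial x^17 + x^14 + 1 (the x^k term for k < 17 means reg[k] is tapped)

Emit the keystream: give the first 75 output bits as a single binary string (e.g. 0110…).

k : reg_k → out_k, fb_k
0: 00010100110111101 → 0, fb=1
1: 00101001101111011 → 0, fb=0
2: 01010011011110110 → 0, fb=1
3: 10100110111101101 → 1, fb=0
4: 01001101111011010 → 0, fb=0
5: 10011011110110100 → 1, fb=0
6: 00110111101101000 → 0, fb=0
7: 01101111011010000 → 0, fb=0
8: 11011110110100000 → 1, fb=1
9: 10111101101000001 → 1, fb=1
10: 01111011010000011 → 0, fb=0
11: 11110110100000110 → 1, fb=0
12: 11101101000001100 → 1, fb=0
13: 11011010000011000 → 1, fb=1
14: 10110100000110001 → 1, fb=1
15: 01101000001100011 → 0, fb=0
16: 11010000011000110 → 1, fb=0
17: 10100000110001100 → 1, fb=0
18: 01000001100011000 → 0, fb=0
19: 10000011000110000 → 1, fb=1
20: 00000110001100001 → 0, fb=0
21: 00001100011000010 → 0, fb=0
22: 00011000110000100 → 0, fb=1
23: 00110001100001001 → 0, fb=0
24: 01100011000010010 → 0, fb=0
25: 11000110000100100 → 1, fb=0
26: 10001100001001000 → 1, fb=1
27: 00011000010010001 → 0, fb=0
28: 00110000100100010 → 0, fb=0
29: 01100001001000100 → 0, fb=1
30: 11000010010001001 → 1, fb=1
31: 10000100100010011 → 1, fb=1
32: 00001001000100111 → 0, fb=1
33: 00010010001001111 → 0, fb=1
34: 00100100010011111 → 0, fb=1
35: 01001000100111111 → 0, fb=1
36: 10010001001111111 → 1, fb=0
37: 00100010011111110 → 0, fb=1
38: 01000100111111101 → 0, fb=1
39: 10001001111111011 → 1, fb=1
40: 00010011111110111 → 0, fb=1
41: 00100111111101111 → 0, fb=1
42: 01001111111011111 → 0, fb=1
43: 10011111110111111 → 1, fb=0
44: 00111111101111110 → 0, fb=1
45: 01111111011111101 → 0, fb=1
46: 11111110111111011 → 1, fb=1
47: 11111101111110111 → 1, fb=0
48: 11111011111101110 → 1, fb=0
49: 11110111111011100 → 1, fb=0
50: 11101111110111000 → 1, fb=1
51: 11011111101110001 → 1, fb=1
52: 10111111011100011 → 1, fb=1
53: 01111110111000111 → 0, fb=1
54: 11111101110001111 → 1, fb=0
55: 11111011100011110 → 1, fb=0
56: 11110111000111100 → 1, fb=0
57: 11101110001111000 → 1, fb=1
58: 11011100011110001 → 1, fb=1
59: 10111000111100011 → 1, fb=1
60: 01110001111000111 → 0, fb=1
61: 11100011110001111 → 1, fb=0
62: 11000111100011110 → 1, fb=0
63: 10001111000111100 → 1, fb=0
64: 00011110001111000 → 0, fb=0
65: 00111100011110000 → 0, fb=0
66: 01111000111100000 → 0, fb=0
67: 11110001111000000 → 1, fb=1
68: 11100011110000001 → 1, fb=1
69: 11000111100000011 → 1, fb=1
70: 10001111000000111 → 1, fb=0
71: 00011110000001110 → 0, fb=1
72: 00111100000011101 → 0, fb=1
73: 01111000000111011 → 0, fb=0
74: 11110000001110110 → 1, fb=0

000101001101111011010000011000110000100100010011111110111111011100011110001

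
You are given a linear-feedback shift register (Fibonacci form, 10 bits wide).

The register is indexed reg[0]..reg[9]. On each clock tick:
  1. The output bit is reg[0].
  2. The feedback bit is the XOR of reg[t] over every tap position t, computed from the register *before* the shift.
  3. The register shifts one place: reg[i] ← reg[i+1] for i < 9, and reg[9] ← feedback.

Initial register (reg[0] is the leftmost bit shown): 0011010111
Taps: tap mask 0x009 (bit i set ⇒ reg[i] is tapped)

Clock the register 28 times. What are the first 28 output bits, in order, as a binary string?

tick  register→output (feedback)
  0  0011010111→0 (1)
  1  0110101111→0 (0)
  2  1101011110→1 (0)
  3  1010111100→1 (1)
  4  0101111001→0 (1)
  5  1011110011→1 (0)
  6  0111100110→0 (1)
  7  1111001101→1 (0)
  8  1110011010→1 (1)
  9  1100110101→1 (1)
 10  1001101011→1 (0)
 11  0011010110→0 (1)
 12  0110101101→0 (0)
 13  1101011010→1 (0)
 14  1010110100→1 (1)
 15  0101101001→0 (1)
 16  1011010011→1 (0)
 17  0110100110→0 (0)
 18  1101001100→1 (0)
 19  1010011000→1 (1)
 20  0100110001→0 (0)
 21  1001100010→1 (0)
 22  0011000100→0 (1)
 23  0110001001→0 (0)
 24  1100010010→1 (1)
 25  1000100101→1 (1)
 26  0001001011→0 (1)
 27  0010010111→0 (0)

0011010111100110101101001100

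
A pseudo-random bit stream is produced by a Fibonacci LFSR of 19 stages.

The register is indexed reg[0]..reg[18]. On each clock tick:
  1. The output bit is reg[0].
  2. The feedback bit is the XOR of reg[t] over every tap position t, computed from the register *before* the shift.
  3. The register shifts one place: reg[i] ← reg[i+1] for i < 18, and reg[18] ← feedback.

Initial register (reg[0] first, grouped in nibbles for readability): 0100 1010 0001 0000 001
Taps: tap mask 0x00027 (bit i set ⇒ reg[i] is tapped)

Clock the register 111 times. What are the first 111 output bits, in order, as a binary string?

010010100001000000110110100011101100101000001110001001101111110111000101111010010011110010010111000001001010000

tick  register→output (feedback)
  0  0100101000010000001→0 (1)
  1  1001010000100000011→1 (0)
  2  0010100001000000110→0 (1)
  3  0101000010000001101→0 (1)
  4  1010000100000011011→1 (0)
  5  0100001000000110110→0 (1)
  6  1000010000001101101→1 (0)
  7  0000100000011011010→0 (0)
  8  0001000000110110100→0 (0)
  9  0010000001101101000→0 (1)
 10  0100000011011010001→0 (1)
 11  1000000110110100011→1 (1)
 12  0000001101101000111→0 (0)
 13  0000011011010001110→0 (1)
 14  0000110110100011101→0 (1)
 15  0001101101000111011→0 (0)
 16  0011011010001110110→0 (0)
 17  0110110100011101100→0 (1)
 18  1101101000111011001→1 (0)
 19  1011010001110110010→1 (1)
 20  0110100011101100101→0 (0)
 21  1101000111011001010→1 (0)
 22  1010001110110010100→1 (0)
 23  0100011101100101000→0 (0)
 24  1000111011001010000→1 (0)
 25  0001110110010100000→0 (1)
 26  0011101100101000001→0 (1)
 27  0111011001010000011→0 (1)
 28  1110110010100000111→1 (0)
 29  1101100101000001110→1 (0)
 30  1011001010000011100→1 (0)
 31  0110010100000111000→0 (1)
 32  1100101000001110001→1 (0)
 33  1001010000011100010→1 (0)
 34  0010100000111000100→0 (1)
 35  0101000001110001001→0 (1)
 36  1010000011100010011→1 (0)
 37  0100000111000100110→0 (1)
 38  1000001110001001101→1 (1)
 39  0000011100010011011→0 (1)
 40  0000111000100110111→0 (1)
 41  0001110001001101111→0 (1)
 42  0011100010011011111→0 (1)
 43  0111000100110111111→0 (0)
 44  1110001001101111110→1 (1)
 45  1100010011011111101→1 (1)
 46  1000100110111111011→1 (1)
 47  0001001101111110111→0 (0)
 48  0010011011111101110→0 (0)
 49  0100110111111011100→0 (0)
 50  1001101111110111000→1 (1)
 51  0011011111101110001→0 (0)
 52  0110111111011100010→0 (1)
 53  1101111110111000101→1 (1)
 54  1011111101110001011→1 (1)
 55  0111111011100010111→0 (1)
 56  1111110111000101111→1 (0)
 57  1111101110001011110→1 (1)
 58  1111011100010111101→1 (0)
 59  1110111000101111010→1 (0)
 60  1101110001011110100→1 (1)
 61  1011100010111101001→1 (0)
 62  0111000101111010010→0 (0)
 63  1110001011110100100→1 (1)
 64  1100010111101001001→1 (1)
 65  1000101111010010011→1 (1)
 66  0001011110100100111→0 (1)
 67  0010111101001001111→0 (0)
 68  0101111010010011110→0 (0)
 69  1011110100100111100→1 (1)
 70  0111101001001111001→0 (0)
 71  1111010010011110010→1 (0)
 72  1110100100111100100→1 (1)
 73  1101001001111001001→1 (0)
 74  1010010011110010010→1 (1)
 75  0100100111100100101→0 (1)
 76  1001001111001001011→1 (1)
 77  0010011110010010111→0 (0)
 78  0100111100100101110→0 (0)
 79  1001111001001011100→1 (0)
 80  0011110010010111000→0 (0)
 81  0111100100101110000→0 (0)
 82  1111001001011100000→1 (1)
 83  1110010010111000001→1 (0)
 84  1100100101110000010→1 (0)
 85  1001001011100000100→1 (1)
 86  0010010111000001001→0 (0)
 87  0100101110000010010→0 (1)
 88  1001011100000100101→1 (0)
 89  0010111000001001010→0 (0)
 90  0101110000010010100→0 (0)
 91  1011100000100101000→1 (0)
 92  0111000001001010000→0 (0)
 93  1110000010010100000→1 (1)
 94  1100000100101000001→1 (0)
 95  1000001001010000010→1 (1)
 96  0000010010100000101→0 (1)
 97  0000100101000001011→0 (0)
 98  0001001010000010110→0 (0)
 99  0010010100000101100→0 (0)
100  0100101000001011000→0 (1)
101  1001010000010110001→1 (0)
102  0010100000101100010→0 (1)
103  0101000001011000101→0 (1)
104  1010000010110001011→1 (0)
105  0100000101100010110→0 (1)
106  1000001011000101101→1 (1)
107  0000010110001011011→0 (1)
108  0000101100010110111→0 (0)
109  0001011000101101110→0 (1)
110  0010110001011011101→0 (0)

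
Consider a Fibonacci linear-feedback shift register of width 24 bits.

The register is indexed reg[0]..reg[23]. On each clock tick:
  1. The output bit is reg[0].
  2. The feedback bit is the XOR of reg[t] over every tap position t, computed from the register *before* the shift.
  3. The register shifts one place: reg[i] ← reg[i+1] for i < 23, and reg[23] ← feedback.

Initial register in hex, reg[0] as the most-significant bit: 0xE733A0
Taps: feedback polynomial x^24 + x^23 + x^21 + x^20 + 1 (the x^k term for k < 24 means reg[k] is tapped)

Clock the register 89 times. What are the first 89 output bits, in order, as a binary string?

step | reg (before) | out | fb
   0 | 111001110011001110100000 | 1 | 1
   1 | 110011100110011101000001 | 1 | 0
   2 | 100111001100111010000010 | 1 | 1
   3 | 001110011001110100000101 | 0 | 0
   4 | 011100110011101000001010 | 0 | 1
   5 | 111001100111010000010101 | 1 | 1
   6 | 110011001110100000101011 | 1 | 1
   7 | 100110011101000001010111 | 1 | 1
   8 | 001100111010000010101111 | 0 | 1
   9 | 011001110100000101011111 | 0 | 1
  10 | 110011101000001010111111 | 1 | 0
  11 | 100111010000010101111110 | 1 | 1
  12 | 001110100000101011111101 | 0 | 1
  13 | 011101000001010111111011 | 0 | 0
  14 | 111010000010101111110110 | 1 | 0
  15 | 110100000101011111101100 | 1 | 1
  16 | 101000001010111111011001 | 1 | 1
  17 | 010000010101111110110011 | 0 | 1
  18 | 100000101011111101100111 | 1 | 1
  19 | 000001010111111011001111 | 0 | 1
  20 | 000010101111110110011111 | 0 | 1
  21 | 000101011111101100111111 | 0 | 1
  22 | 001010111111011001111111 | 0 | 1
  23 | 010101111110110011111111 | 0 | 1
  24 | 101011111101100111111111 | 1 | 0
  25 | 010111111011001111111110 | 0 | 0
  26 | 101111110110011111111100 | 1 | 1
  27 | 011111101100111111111001 | 0 | 0
  28 | 111111011001111111110010 | 1 | 1
  29 | 111110110011111111100101 | 1 | 1
  30 | 111101100111111111001011 | 1 | 1
  31 | 111011001111111110010111 | 1 | 1
  32 | 110110011111111100101111 | 1 | 0
  33 | 101100111111111001011110 | 1 | 1
  34 | 011001111111110010111101 | 0 | 1
  35 | 110011111111100101111011 | 1 | 1
  36 | 100111111111001011110111 | 1 | 1
  37 | 001111111110010111101111 | 0 | 1
  38 | 011111111100101111011111 | 0 | 1
  39 | 111111111001011110111111 | 1 | 0
  40 | 111111110010111101111110 | 1 | 1
  41 | 111111100101111011111101 | 1 | 0
  42 | 111111001011110111111010 | 1 | 0
  43 | 111110010111101111110100 | 1 | 0
  44 | 111100101111011111101000 | 1 | 0
  45 | 111001011110111111010000 | 1 | 1
  46 | 110010111101111110100001 | 1 | 0
  47 | 100101111011111101000010 | 1 | 1
  48 | 001011110111111010000101 | 0 | 0
  49 | 010111101111110100001010 | 0 | 1
  50 | 101111011111101000010101 | 1 | 1
  51 | 011110111111010000101011 | 0 | 0
  52 | 111101111110100001010110 | 1 | 0
  53 | 111011111101000010101100 | 1 | 1
  54 | 110111111010000101011001 | 1 | 1
  55 | 101111110100001010110011 | 1 | 0
  56 | 011111101000010101100110 | 0 | 1
  57 | 111111010000101011001101 | 1 | 0
  58 | 111110100001010110011010 | 1 | 0
  59 | 111101000010101100110100 | 1 | 0
  60 | 111010000101011001101000 | 1 | 0
  61 | 110100001010110011010000 | 1 | 1
  62 | 101000010101100110100001 | 1 | 0
  63 | 010000101011001101000010 | 0 | 0
  64 | 100001010110011010000100 | 1 | 0
  65 | 000010101100110100001000 | 0 | 1
  66 | 000101011001101000010001 | 0 | 1
  67 | 001010110011010000100011 | 0 | 1
  68 | 010101100110100001000111 | 0 | 0
  69 | 101011001101000010001110 | 1 | 1
  70 | 010110011010000100011101 | 0 | 1
  71 | 101100110100001000111011 | 1 | 1
  72 | 011001101000010001110111 | 0 | 0
  73 | 110011010000100011101110 | 1 | 1
  74 | 100110100001000111011101 | 1 | 0
  75 | 001101000010001110111010 | 0 | 1
  76 | 011010000100011101110101 | 0 | 0
  77 | 110100001000111011101010 | 1 | 0
  78 | 101000010001110111010100 | 1 | 0
  79 | 010000100011101110101000 | 0 | 1
  80 | 100001000111011101010001 | 1 | 0
  81 | 000010001110111010100010 | 0 | 0
  82 | 000100011101110101000100 | 0 | 1
  83 | 001000111011101010001001 | 0 | 0
  84 | 010001110111010100010010 | 0 | 0
  85 | 100011101110101000100100 | 1 | 0
  86 | 000111011101010001001000 | 0 | 1
  87 | 001110111010100010010001 | 0 | 1
  88 | 011101110101000100100011 | 0 | 1

11100111001100111010000010101111110110011111111100101111011111101000010101100110100001000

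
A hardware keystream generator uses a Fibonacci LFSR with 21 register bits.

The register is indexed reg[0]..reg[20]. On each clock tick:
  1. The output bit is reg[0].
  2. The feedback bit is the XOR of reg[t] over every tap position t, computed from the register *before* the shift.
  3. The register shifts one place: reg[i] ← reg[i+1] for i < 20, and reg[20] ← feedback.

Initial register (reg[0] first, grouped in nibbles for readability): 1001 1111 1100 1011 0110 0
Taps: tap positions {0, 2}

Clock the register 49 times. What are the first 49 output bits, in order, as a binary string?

tick  register→output (feedback)
  0  100111111100101101100→1 (1)
  1  001111111001011011001→0 (1)
  2  011111110010110110011→0 (1)
  3  111111100101101100111→1 (0)
  4  111111001011011001110→1 (0)
  5  111110010110110011100→1 (0)
  6  111100101101100111000→1 (0)
  7  111001011011001110000→1 (0)
  8  110010110110011100000→1 (1)
  9  100101101100111000001→1 (1)
 10  001011011001110000011→0 (1)
 11  010110110011100000111→0 (0)
 12  101101100111000001110→1 (0)
 13  011011001110000011100→0 (1)
 14  110110011100000111001→1 (1)
 15  101100111000001110011→1 (0)
 16  011001110000011100110→0 (1)
 17  110011100000111001101→1 (1)
 18  100111000001110011011→1 (1)
 19  001110000011100110111→0 (1)
 20  011100000111001101111→0 (1)
 21  111000001110011011111→1 (0)
 22  110000011100110111110→1 (1)
 23  100000111001101111101→1 (1)
 24  000001110011011111011→0 (0)
 25  000011100110111110110→0 (0)
 26  000111001101111101100→0 (0)
 27  001110011011111011000→0 (1)
 28  011100110111110110001→0 (1)
 29  111001101111101100011→1 (0)
 30  110011011111011000110→1 (1)
 31  100110111110110001101→1 (1)
 32  001101111101100011011→0 (1)
 33  011011111011000110111→0 (1)
 34  110111110110001101111→1 (1)
 35  101111101100011011111→1 (0)
 36  011111011000110111110→0 (1)
 37  111110110001101111101→1 (0)
 38  111101100011011111010→1 (0)
 39  111011000110111110100→1 (0)
 40  110110001101111101000→1 (1)
 41  101100011011111010001→1 (0)
 42  011000110111110100010→0 (1)
 43  110001101111101000101→1 (1)
 44  100011011111010001011→1 (1)
 45  000110111110100010111→0 (0)
 46  001101111101000101110→0 (1)
 47  011011111010001011101→0 (1)
 48  110111110100010111011→1 (1)

1001111111001011011001110000011100110111110110001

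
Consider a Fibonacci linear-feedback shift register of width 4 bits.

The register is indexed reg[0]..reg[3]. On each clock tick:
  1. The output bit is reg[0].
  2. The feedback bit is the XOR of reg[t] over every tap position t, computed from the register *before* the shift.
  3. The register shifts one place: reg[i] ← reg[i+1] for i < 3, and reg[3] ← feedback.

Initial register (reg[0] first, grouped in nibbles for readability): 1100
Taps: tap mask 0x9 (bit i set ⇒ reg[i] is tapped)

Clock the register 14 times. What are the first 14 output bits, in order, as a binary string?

k : reg_k → out_k, fb_k
0: 1100 → 1, fb=1
1: 1001 → 1, fb=0
2: 0010 → 0, fb=0
3: 0100 → 0, fb=0
4: 1000 → 1, fb=1
5: 0001 → 0, fb=1
6: 0011 → 0, fb=1
7: 0111 → 0, fb=1
8: 1111 → 1, fb=0
9: 1110 → 1, fb=1
10: 1101 → 1, fb=0
11: 1010 → 1, fb=1
12: 0101 → 0, fb=1
13: 1011 → 1, fb=0

11001000111101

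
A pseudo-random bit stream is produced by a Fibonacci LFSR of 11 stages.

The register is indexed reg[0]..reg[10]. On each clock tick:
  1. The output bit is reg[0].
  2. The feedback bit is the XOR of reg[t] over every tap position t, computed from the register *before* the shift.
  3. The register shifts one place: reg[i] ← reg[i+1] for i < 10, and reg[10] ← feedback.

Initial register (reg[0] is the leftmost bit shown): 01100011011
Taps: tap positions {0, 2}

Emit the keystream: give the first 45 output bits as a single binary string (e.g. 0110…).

step | reg (before) | out | fb
   0 | 01100011011 | 0 | 1
   1 | 11000110111 | 1 | 1
   2 | 10001101111 | 1 | 1
   3 | 00011011111 | 0 | 0
   4 | 00110111110 | 0 | 1
   5 | 01101111101 | 0 | 1
   6 | 11011111011 | 1 | 1
   7 | 10111110111 | 1 | 0
   8 | 01111101110 | 0 | 1
   9 | 11111011101 | 1 | 0
  10 | 11110111010 | 1 | 0
  11 | 11101110100 | 1 | 0
  12 | 11011101000 | 1 | 1
  13 | 10111010001 | 1 | 0
  14 | 01110100010 | 0 | 1
  15 | 11101000101 | 1 | 0
  16 | 11010001010 | 1 | 1
  17 | 10100010101 | 1 | 0
  18 | 01000101010 | 0 | 0
  19 | 10001010100 | 1 | 1
  20 | 00010101001 | 0 | 0
  21 | 00101010010 | 0 | 1
  22 | 01010100101 | 0 | 0
  23 | 10101001010 | 1 | 0
  24 | 01010010100 | 0 | 0
  25 | 10100101000 | 1 | 0
  26 | 01001010000 | 0 | 0
  27 | 10010100000 | 1 | 1
  28 | 00101000001 | 0 | 1
  29 | 01010000011 | 0 | 0
  30 | 10100000110 | 1 | 0
  31 | 01000001100 | 0 | 0
  32 | 10000011000 | 1 | 1
  33 | 00000110001 | 0 | 0
  34 | 00001100010 | 0 | 0
  35 | 00011000100 | 0 | 0
  36 | 00110001000 | 0 | 1
  37 | 01100010001 | 0 | 1
  38 | 11000100011 | 1 | 1
  39 | 10001000111 | 1 | 1
  40 | 00010001111 | 0 | 0
  41 | 00100011110 | 0 | 1
  42 | 01000111101 | 0 | 0
  43 | 10001111010 | 1 | 1
  44 | 00011110101 | 0 | 0

011000110111110111010001010100101000001100010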